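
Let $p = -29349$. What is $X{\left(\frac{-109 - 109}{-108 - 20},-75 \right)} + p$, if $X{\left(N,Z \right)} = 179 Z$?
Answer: $-42774$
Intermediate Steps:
$X{\left(\frac{-109 - 109}{-108 - 20},-75 \right)} + p = 179 \left(-75\right) - 29349 = -13425 - 29349 = -42774$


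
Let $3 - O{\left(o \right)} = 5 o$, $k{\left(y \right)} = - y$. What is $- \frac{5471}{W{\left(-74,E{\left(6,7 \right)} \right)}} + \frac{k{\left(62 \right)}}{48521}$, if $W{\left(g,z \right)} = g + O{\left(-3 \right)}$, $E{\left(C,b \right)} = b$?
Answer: $\frac{265454919}{2717176} \approx 97.695$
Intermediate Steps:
$O{\left(o \right)} = 3 - 5 o$
$W{\left(g,z \right)} = 18 + g$ ($W{\left(g,z \right)} = g + \left(3 - -15\right) = g + \left(3 + 15\right) = g + 18 = 18 + g$)
$- \frac{5471}{W{\left(-74,E{\left(6,7 \right)} \right)}} + \frac{k{\left(62 \right)}}{48521} = - \frac{5471}{18 - 74} + \frac{\left(-1\right) 62}{48521} = - \frac{5471}{-56} - \frac{62}{48521} = \left(-5471\right) \left(- \frac{1}{56}\right) - \frac{62}{48521} = \frac{5471}{56} - \frac{62}{48521} = \frac{265454919}{2717176}$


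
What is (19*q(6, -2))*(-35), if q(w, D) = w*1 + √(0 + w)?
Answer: -3990 - 665*√6 ≈ -5618.9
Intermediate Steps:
q(w, D) = w + √w
(19*q(6, -2))*(-35) = (19*(6 + √6))*(-35) = (114 + 19*√6)*(-35) = -3990 - 665*√6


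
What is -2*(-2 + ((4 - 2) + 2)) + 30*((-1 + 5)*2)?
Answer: 236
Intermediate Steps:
-2*(-2 + ((4 - 2) + 2)) + 30*((-1 + 5)*2) = -2*(-2 + (2 + 2)) + 30*(4*2) = -2*(-2 + 4) + 30*8 = -2*2 + 240 = -4 + 240 = 236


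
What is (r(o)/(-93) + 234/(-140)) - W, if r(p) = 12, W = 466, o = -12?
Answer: -1015127/2170 ≈ -467.80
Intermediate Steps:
(r(o)/(-93) + 234/(-140)) - W = (12/(-93) + 234/(-140)) - 1*466 = (12*(-1/93) + 234*(-1/140)) - 466 = (-4/31 - 117/70) - 466 = -3907/2170 - 466 = -1015127/2170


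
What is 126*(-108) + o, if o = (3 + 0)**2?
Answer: -13599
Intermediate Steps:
o = 9 (o = 3**2 = 9)
126*(-108) + o = 126*(-108) + 9 = -13608 + 9 = -13599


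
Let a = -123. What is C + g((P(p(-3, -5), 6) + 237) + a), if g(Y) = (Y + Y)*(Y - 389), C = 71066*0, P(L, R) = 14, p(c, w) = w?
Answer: -66816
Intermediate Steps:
C = 0
g(Y) = 2*Y*(-389 + Y) (g(Y) = (2*Y)*(-389 + Y) = 2*Y*(-389 + Y))
C + g((P(p(-3, -5), 6) + 237) + a) = 0 + 2*((14 + 237) - 123)*(-389 + ((14 + 237) - 123)) = 0 + 2*(251 - 123)*(-389 + (251 - 123)) = 0 + 2*128*(-389 + 128) = 0 + 2*128*(-261) = 0 - 66816 = -66816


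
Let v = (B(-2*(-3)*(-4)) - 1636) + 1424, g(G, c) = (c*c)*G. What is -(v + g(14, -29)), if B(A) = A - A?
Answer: -11562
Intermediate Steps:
g(G, c) = G*c² (g(G, c) = c²*G = G*c²)
B(A) = 0
v = -212 (v = (0 - 1636) + 1424 = -1636 + 1424 = -212)
-(v + g(14, -29)) = -(-212 + 14*(-29)²) = -(-212 + 14*841) = -(-212 + 11774) = -1*11562 = -11562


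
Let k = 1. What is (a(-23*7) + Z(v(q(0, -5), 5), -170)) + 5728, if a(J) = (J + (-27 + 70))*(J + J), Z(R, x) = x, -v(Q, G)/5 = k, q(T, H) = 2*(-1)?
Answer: 43554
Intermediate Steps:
q(T, H) = -2
v(Q, G) = -5 (v(Q, G) = -5*1 = -5)
a(J) = 2*J*(43 + J) (a(J) = (J + 43)*(2*J) = (43 + J)*(2*J) = 2*J*(43 + J))
(a(-23*7) + Z(v(q(0, -5), 5), -170)) + 5728 = (2*(-23*7)*(43 - 23*7) - 170) + 5728 = (2*(-161)*(43 - 161) - 170) + 5728 = (2*(-161)*(-118) - 170) + 5728 = (37996 - 170) + 5728 = 37826 + 5728 = 43554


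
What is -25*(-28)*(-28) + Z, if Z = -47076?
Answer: -66676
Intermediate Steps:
-25*(-28)*(-28) + Z = -25*(-28)*(-28) - 47076 = 700*(-28) - 47076 = -19600 - 47076 = -66676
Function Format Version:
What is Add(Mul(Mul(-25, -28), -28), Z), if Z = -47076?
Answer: -66676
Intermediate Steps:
Add(Mul(Mul(-25, -28), -28), Z) = Add(Mul(Mul(-25, -28), -28), -47076) = Add(Mul(700, -28), -47076) = Add(-19600, -47076) = -66676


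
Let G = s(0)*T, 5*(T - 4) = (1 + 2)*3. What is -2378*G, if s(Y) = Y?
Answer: 0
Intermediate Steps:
T = 29/5 (T = 4 + ((1 + 2)*3)/5 = 4 + (3*3)/5 = 4 + (⅕)*9 = 4 + 9/5 = 29/5 ≈ 5.8000)
G = 0 (G = 0*(29/5) = 0)
-2378*G = -2378*0 = 0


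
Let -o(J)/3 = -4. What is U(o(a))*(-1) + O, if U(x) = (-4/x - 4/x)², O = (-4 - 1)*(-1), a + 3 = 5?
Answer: 41/9 ≈ 4.5556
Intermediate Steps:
a = 2 (a = -3 + 5 = 2)
o(J) = 12 (o(J) = -3*(-4) = 12)
O = 5 (O = -5*(-1) = 5)
U(x) = 64/x² (U(x) = (-8/x)² = 64/x²)
U(o(a))*(-1) + O = (64/12²)*(-1) + 5 = (64*(1/144))*(-1) + 5 = (4/9)*(-1) + 5 = -4/9 + 5 = 41/9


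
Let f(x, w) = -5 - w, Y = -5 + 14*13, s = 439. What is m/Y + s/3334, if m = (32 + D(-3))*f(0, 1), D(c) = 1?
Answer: -194143/196706 ≈ -0.98697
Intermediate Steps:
Y = 177 (Y = -5 + 182 = 177)
m = -198 (m = (32 + 1)*(-5 - 1*1) = 33*(-5 - 1) = 33*(-6) = -198)
m/Y + s/3334 = -198/177 + 439/3334 = -198*1/177 + 439*(1/3334) = -66/59 + 439/3334 = -194143/196706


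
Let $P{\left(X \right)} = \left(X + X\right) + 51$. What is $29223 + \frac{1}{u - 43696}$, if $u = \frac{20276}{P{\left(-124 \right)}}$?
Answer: $\frac{252147382327}{8628388} \approx 29223.0$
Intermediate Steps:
$P{\left(X \right)} = 51 + 2 X$ ($P{\left(X \right)} = 2 X + 51 = 51 + 2 X$)
$u = - \frac{20276}{197}$ ($u = \frac{20276}{51 + 2 \left(-124\right)} = \frac{20276}{51 - 248} = \frac{20276}{-197} = 20276 \left(- \frac{1}{197}\right) = - \frac{20276}{197} \approx -102.92$)
$29223 + \frac{1}{u - 43696} = 29223 + \frac{1}{- \frac{20276}{197} - 43696} = 29223 + \frac{1}{- \frac{8628388}{197}} = 29223 - \frac{197}{8628388} = \frac{252147382327}{8628388}$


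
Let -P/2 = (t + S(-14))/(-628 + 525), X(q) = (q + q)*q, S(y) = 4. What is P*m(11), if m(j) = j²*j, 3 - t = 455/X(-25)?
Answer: 2208129/12875 ≈ 171.51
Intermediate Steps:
X(q) = 2*q² (X(q) = (2*q)*q = 2*q²)
t = 659/250 (t = 3 - 455/(2*(-25)²) = 3 - 455/(2*625) = 3 - 455/1250 = 3 - 1*91/250 = 3 - 91/250 = 659/250 ≈ 2.6360)
P = 1659/12875 (P = -2*(659/250 + 4)/(-628 + 525) = -1659/(125*(-103)) = -1659*(-1)/(125*103) = -2*(-1659/25750) = 1659/12875 ≈ 0.12885)
m(j) = j³
P*m(11) = (1659/12875)*11³ = (1659/12875)*1331 = 2208129/12875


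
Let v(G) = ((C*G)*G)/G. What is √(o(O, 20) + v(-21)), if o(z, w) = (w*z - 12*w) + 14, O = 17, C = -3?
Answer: √177 ≈ 13.304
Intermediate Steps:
o(z, w) = 14 - 12*w + w*z (o(z, w) = (-12*w + w*z) + 14 = 14 - 12*w + w*z)
v(G) = -3*G (v(G) = ((-3*G)*G)/G = (-3*G²)/G = -3*G)
√(o(O, 20) + v(-21)) = √((14 - 12*20 + 20*17) - 3*(-21)) = √((14 - 240 + 340) + 63) = √(114 + 63) = √177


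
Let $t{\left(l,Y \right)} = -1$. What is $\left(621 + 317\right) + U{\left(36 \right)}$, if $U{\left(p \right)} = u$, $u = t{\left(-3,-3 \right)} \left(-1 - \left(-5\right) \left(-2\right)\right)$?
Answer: $949$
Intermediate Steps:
$u = 11$ ($u = - (-1 - \left(-5\right) \left(-2\right)) = - (-1 - 10) = \left(-1\right) \left(-11\right) = 11$)
$U{\left(p \right)} = 11$
$\left(621 + 317\right) + U{\left(36 \right)} = \left(621 + 317\right) + 11 = 938 + 11 = 949$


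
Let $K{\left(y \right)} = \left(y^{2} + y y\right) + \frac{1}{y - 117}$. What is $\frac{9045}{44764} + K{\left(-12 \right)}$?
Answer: $\frac{1664194169}{5774556} \approx 288.19$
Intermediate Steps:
$K{\left(y \right)} = \frac{1}{-117 + y} + 2 y^{2}$ ($K{\left(y \right)} = \left(y^{2} + y^{2}\right) + \frac{1}{-117 + y} = 2 y^{2} + \frac{1}{-117 + y} = \frac{1}{-117 + y} + 2 y^{2}$)
$\frac{9045}{44764} + K{\left(-12 \right)} = \frac{9045}{44764} + \frac{1 - 234 \left(-12\right)^{2} + 2 \left(-12\right)^{3}}{-117 - 12} = 9045 \cdot \frac{1}{44764} + \frac{1 - 33696 + 2 \left(-1728\right)}{-129} = \frac{9045}{44764} - \frac{1 - 33696 - 3456}{129} = \frac{9045}{44764} - - \frac{37151}{129} = \frac{9045}{44764} + \frac{37151}{129} = \frac{1664194169}{5774556}$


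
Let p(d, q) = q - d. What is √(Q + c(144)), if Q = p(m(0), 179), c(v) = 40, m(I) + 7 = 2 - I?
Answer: 4*√14 ≈ 14.967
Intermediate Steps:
m(I) = -5 - I (m(I) = -7 + (2 - I) = -5 - I)
Q = 184 (Q = 179 - (-5 - 1*0) = 179 - (-5 + 0) = 179 - 1*(-5) = 179 + 5 = 184)
√(Q + c(144)) = √(184 + 40) = √224 = 4*√14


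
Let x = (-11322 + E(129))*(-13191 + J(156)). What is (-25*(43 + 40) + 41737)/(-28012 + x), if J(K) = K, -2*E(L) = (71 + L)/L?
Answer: 852733/3172633797 ≈ 0.00026878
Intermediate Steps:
E(L) = -(71 + L)/(2*L)
x = 6346472110/43 (x = (-11322 + (½)*(-71 - 1*129)/129)*(-13191 + 156) = (-11322 + (½)*(1/129)*(-71 - 129))*(-13035) = (-11322 + (½)*(1/129)*(-200))*(-13035) = (-11322 - 100/129)*(-13035) = -1460638/129*(-13035) = 6346472110/43 ≈ 1.4759e+8)
(-25*(43 + 40) + 41737)/(-28012 + x) = (-25*(43 + 40) + 41737)/(-28012 + 6346472110/43) = (-25*83 + 41737)/(6345267594/43) = (-2075 + 41737)*(43/6345267594) = 39662*(43/6345267594) = 852733/3172633797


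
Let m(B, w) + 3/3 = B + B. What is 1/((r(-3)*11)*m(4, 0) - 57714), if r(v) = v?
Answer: -1/57945 ≈ -1.7258e-5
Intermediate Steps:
m(B, w) = -1 + 2*B (m(B, w) = -1 + (B + B) = -1 + 2*B)
1/((r(-3)*11)*m(4, 0) - 57714) = 1/((-3*11)*(-1 + 2*4) - 57714) = 1/(-33*(-1 + 8) - 57714) = 1/(-33*7 - 57714) = 1/(-231 - 57714) = 1/(-57945) = -1/57945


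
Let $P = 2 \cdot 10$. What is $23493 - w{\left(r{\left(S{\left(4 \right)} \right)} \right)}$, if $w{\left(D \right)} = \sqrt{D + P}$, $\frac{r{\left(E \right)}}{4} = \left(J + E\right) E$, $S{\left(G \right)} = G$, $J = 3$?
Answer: $23493 - 2 \sqrt{33} \approx 23482.0$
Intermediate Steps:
$P = 20$
$r{\left(E \right)} = 4 E \left(3 + E\right)$ ($r{\left(E \right)} = 4 \left(3 + E\right) E = 4 E \left(3 + E\right)$)
$w{\left(D \right)} = \sqrt{20 + D}$ ($w{\left(D \right)} = \sqrt{D + 20} = \sqrt{20 + D}$)
$23493 - w{\left(r{\left(S{\left(4 \right)} \right)} \right)} = 23493 - \sqrt{20 + 4 \cdot 4 \left(3 + 4\right)} = 23493 - \sqrt{20 + 4 \cdot 4 \cdot 7} = 23493 - \sqrt{20 + 112} = 23493 - \sqrt{132} = 23493 - 2 \sqrt{33}$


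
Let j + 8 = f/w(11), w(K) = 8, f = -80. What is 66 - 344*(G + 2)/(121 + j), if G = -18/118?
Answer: 363586/6077 ≈ 59.830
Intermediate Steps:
j = -18 (j = -8 - 80/8 = -8 - 80*1/8 = -8 - 10 = -18)
G = -9/59 (G = -18*1/118 = -9/59 ≈ -0.15254)
66 - 344*(G + 2)/(121 + j) = 66 - 344*(-9/59 + 2)/(121 - 18) = 66 - 37496/(59*103) = 66 - 344*109/6077 = 66 - 37496/6077 = 363586/6077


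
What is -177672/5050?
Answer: -88836/2525 ≈ -35.183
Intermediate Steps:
-177672/5050 = -66*1346/2525 = -88836/2525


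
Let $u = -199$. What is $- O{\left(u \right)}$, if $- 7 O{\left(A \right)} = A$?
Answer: $- \frac{199}{7} \approx -28.429$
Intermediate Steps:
$O{\left(A \right)} = - \frac{A}{7}$
$- O{\left(u \right)} = - \frac{\left(-1\right) \left(-199\right)}{7} = \left(-1\right) \frac{199}{7} = - \frac{199}{7}$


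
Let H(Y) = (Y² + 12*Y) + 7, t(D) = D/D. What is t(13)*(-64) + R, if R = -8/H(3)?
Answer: -834/13 ≈ -64.154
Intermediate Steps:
t(D) = 1
H(Y) = 7 + Y² + 12*Y
R = -2/13 (R = -8/(7 + 3² + 12*3) = -8/(7 + 9 + 36) = -8/52 = -8*1/52 = -2/13 ≈ -0.15385)
t(13)*(-64) + R = 1*(-64) - 2/13 = -64 - 2/13 = -834/13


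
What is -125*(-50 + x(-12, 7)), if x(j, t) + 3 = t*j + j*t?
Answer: 27625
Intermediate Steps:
x(j, t) = -3 + 2*j*t (x(j, t) = -3 + (t*j + j*t) = -3 + (j*t + j*t) = -3 + 2*j*t)
-125*(-50 + x(-12, 7)) = -125*(-50 + (-3 + 2*(-12)*7)) = -125*(-50 + (-3 - 168)) = -125*(-50 - 171) = -125*(-221) = 27625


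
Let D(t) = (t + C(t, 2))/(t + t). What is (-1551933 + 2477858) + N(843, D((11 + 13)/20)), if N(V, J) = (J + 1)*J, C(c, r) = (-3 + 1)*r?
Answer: 33333307/36 ≈ 9.2593e+5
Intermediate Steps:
C(c, r) = -2*r
D(t) = (-4 + t)/(2*t) (D(t) = (t - 2*2)/(t + t) = (t - 4)/((2*t)) = (-4 + t)*(1/(2*t)) = (-4 + t)/(2*t))
N(V, J) = J*(1 + J) (N(V, J) = (1 + J)*J = J*(1 + J))
(-1551933 + 2477858) + N(843, D((11 + 13)/20)) = (-1551933 + 2477858) + ((-4 + (11 + 13)/20)/(2*(((11 + 13)/20))))*(1 + (-4 + (11 + 13)/20)/(2*(((11 + 13)/20)))) = 925925 + ((-4 + 24*(1/20))/(2*((24*(1/20)))))*(1 + (-4 + 24*(1/20))/(2*((24*(1/20))))) = 925925 + ((-4 + 6/5)/(2*(6/5)))*(1 + (-4 + 6/5)/(2*(6/5))) = 925925 + ((½)*(⅚)*(-14/5))*(1 + (½)*(⅚)*(-14/5)) = 925925 - 7*(1 - 7/6)/6 = 925925 - 7/6*(-⅙) = 925925 + 7/36 = 33333307/36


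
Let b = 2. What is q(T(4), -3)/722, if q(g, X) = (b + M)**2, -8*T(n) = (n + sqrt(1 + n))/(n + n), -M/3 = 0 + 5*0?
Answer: 2/361 ≈ 0.0055402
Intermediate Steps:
M = 0 (M = -3*(0 + 5*0) = -3*(0 + 0) = -3*0 = 0)
T(n) = -(n + sqrt(1 + n))/(16*n) (T(n) = -(n + sqrt(1 + n))/(8*(n + n)) = -(n + sqrt(1 + n))/(8*(2*n)) = -(n + sqrt(1 + n))*1/(2*n)/8 = -(n + sqrt(1 + n))/(16*n))
q(g, X) = 4 (q(g, X) = (2 + 0)**2 = 2**2 = 4)
q(T(4), -3)/722 = 4/722 = 4*(1/722) = 2/361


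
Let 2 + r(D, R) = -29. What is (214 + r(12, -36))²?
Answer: 33489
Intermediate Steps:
r(D, R) = -31 (r(D, R) = -2 - 29 = -31)
(214 + r(12, -36))² = (214 - 31)² = 183² = 33489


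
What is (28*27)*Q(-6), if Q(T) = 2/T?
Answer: -252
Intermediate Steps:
(28*27)*Q(-6) = (28*27)*(2/(-6)) = 756*(2*(-⅙)) = 756*(-⅓) = -252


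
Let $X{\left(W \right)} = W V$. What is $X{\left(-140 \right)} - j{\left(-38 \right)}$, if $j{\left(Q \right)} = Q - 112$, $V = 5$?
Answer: $-550$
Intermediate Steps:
$X{\left(W \right)} = 5 W$ ($X{\left(W \right)} = W 5 = 5 W$)
$j{\left(Q \right)} = -112 + Q$
$X{\left(-140 \right)} - j{\left(-38 \right)} = 5 \left(-140\right) - \left(-112 - 38\right) = -700 - -150 = -700 + 150 = -550$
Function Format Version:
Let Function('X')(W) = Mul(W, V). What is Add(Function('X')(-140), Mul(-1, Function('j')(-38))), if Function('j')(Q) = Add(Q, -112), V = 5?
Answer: -550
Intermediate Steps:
Function('X')(W) = Mul(5, W) (Function('X')(W) = Mul(W, 5) = Mul(5, W))
Function('j')(Q) = Add(-112, Q)
Add(Function('X')(-140), Mul(-1, Function('j')(-38))) = Add(Mul(5, -140), Mul(-1, Add(-112, -38))) = Add(-700, Mul(-1, -150)) = Add(-700, 150) = -550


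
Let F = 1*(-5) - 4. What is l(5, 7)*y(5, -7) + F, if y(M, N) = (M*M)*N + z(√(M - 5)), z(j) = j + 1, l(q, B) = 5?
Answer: -879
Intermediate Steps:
z(j) = 1 + j
F = -9 (F = -5 - 4 = -9)
y(M, N) = 1 + √(-5 + M) + N*M² (y(M, N) = (M*M)*N + (1 + √(M - 5)) = M²*N + (1 + √(-5 + M)) = N*M² + (1 + √(-5 + M)) = 1 + √(-5 + M) + N*M²)
l(5, 7)*y(5, -7) + F = 5*(1 + √(-5 + 5) - 7*5²) - 9 = 5*(1 + √0 - 7*25) - 9 = 5*(1 + 0 - 175) - 9 = 5*(-174) - 9 = -870 - 9 = -879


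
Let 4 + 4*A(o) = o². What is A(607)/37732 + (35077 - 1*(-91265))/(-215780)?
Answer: 15108629181/8141810960 ≈ 1.8557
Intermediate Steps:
A(o) = -1 + o²/4
A(607)/37732 + (35077 - 1*(-91265))/(-215780) = (-1 + (¼)*607²)/37732 + (35077 - 1*(-91265))/(-215780) = (-1 + (¼)*368449)*(1/37732) + (35077 + 91265)*(-1/215780) = (-1 + 368449/4)*(1/37732) + 126342*(-1/215780) = (368445/4)*(1/37732) - 63171/107890 = 368445/150928 - 63171/107890 = 15108629181/8141810960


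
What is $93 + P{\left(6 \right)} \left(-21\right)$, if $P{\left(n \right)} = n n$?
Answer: $-663$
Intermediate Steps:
$P{\left(n \right)} = n^{2}$
$93 + P{\left(6 \right)} \left(-21\right) = 93 + 6^{2} \left(-21\right) = 93 + 36 \left(-21\right) = 93 - 756 = -663$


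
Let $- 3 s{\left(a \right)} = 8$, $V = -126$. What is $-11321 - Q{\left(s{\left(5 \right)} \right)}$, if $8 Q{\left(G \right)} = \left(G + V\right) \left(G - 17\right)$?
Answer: $- \frac{418943}{36} \approx -11637.0$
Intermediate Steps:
$s{\left(a \right)} = - \frac{8}{3}$ ($s{\left(a \right)} = \left(- \frac{1}{3}\right) 8 = - \frac{8}{3}$)
$Q{\left(G \right)} = \frac{\left(-126 + G\right) \left(-17 + G\right)}{8}$ ($Q{\left(G \right)} = \frac{\left(G - 126\right) \left(G - 17\right)}{8} = \frac{\left(-126 + G\right) \left(-17 + G\right)}{8}$)
$-11321 - Q{\left(s{\left(5 \right)} \right)} = -11321 - \left(\frac{1071}{4} - - \frac{143}{3} + \frac{\left(- \frac{8}{3}\right)^{2}}{8}\right) = -11321 - \left(\frac{1071}{4} + \frac{143}{3} + \frac{1}{8} \cdot \frac{64}{9}\right) = -11321 - \left(\frac{1071}{4} + \frac{143}{3} + \frac{8}{9}\right) = -11321 - \frac{11387}{36} = - \frac{418943}{36}$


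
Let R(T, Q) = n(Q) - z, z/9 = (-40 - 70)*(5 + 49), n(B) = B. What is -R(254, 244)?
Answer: -53704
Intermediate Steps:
z = -53460 (z = 9*((-40 - 70)*(5 + 49)) = 9*(-110*54) = 9*(-5940) = -53460)
R(T, Q) = 53460 + Q (R(T, Q) = Q - 1*(-53460) = Q + 53460 = 53460 + Q)
-R(254, 244) = -(53460 + 244) = -1*53704 = -53704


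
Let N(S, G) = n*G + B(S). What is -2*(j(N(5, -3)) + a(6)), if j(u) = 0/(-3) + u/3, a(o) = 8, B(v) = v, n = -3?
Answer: -76/3 ≈ -25.333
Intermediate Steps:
N(S, G) = S - 3*G (N(S, G) = -3*G + S = S - 3*G)
j(u) = u/3 (j(u) = 0*(-⅓) + u*(⅓) = 0 + u/3 = u/3)
-2*(j(N(5, -3)) + a(6)) = -2*((5 - 3*(-3))/3 + 8) = -2*((5 + 9)/3 + 8) = -2*((⅓)*14 + 8) = -2*(14/3 + 8) = -2*38/3 = -76/3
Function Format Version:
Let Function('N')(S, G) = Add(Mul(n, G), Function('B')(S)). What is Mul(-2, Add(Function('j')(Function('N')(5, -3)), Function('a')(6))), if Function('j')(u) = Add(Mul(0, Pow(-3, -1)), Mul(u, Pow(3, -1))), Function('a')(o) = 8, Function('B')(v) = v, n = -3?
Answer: Rational(-76, 3) ≈ -25.333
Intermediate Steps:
Function('N')(S, G) = Add(S, Mul(-3, G)) (Function('N')(S, G) = Add(Mul(-3, G), S) = Add(S, Mul(-3, G)))
Function('j')(u) = Mul(Rational(1, 3), u) (Function('j')(u) = Add(Mul(0, Rational(-1, 3)), Mul(u, Rational(1, 3))) = Add(0, Mul(Rational(1, 3), u)) = Mul(Rational(1, 3), u))
Mul(-2, Add(Function('j')(Function('N')(5, -3)), Function('a')(6))) = Mul(-2, Add(Mul(Rational(1, 3), Add(5, Mul(-3, -3))), 8)) = Mul(-2, Add(Mul(Rational(1, 3), Add(5, 9)), 8)) = Mul(-2, Add(Mul(Rational(1, 3), 14), 8)) = Mul(-2, Add(Rational(14, 3), 8)) = Mul(-2, Rational(38, 3)) = Rational(-76, 3)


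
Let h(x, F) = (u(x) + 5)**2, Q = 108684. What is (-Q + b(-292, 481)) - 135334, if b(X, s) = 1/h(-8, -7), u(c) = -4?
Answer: -244017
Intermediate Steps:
h(x, F) = 1 (h(x, F) = (-4 + 5)**2 = 1**2 = 1)
b(X, s) = 1 (b(X, s) = 1/1 = 1)
(-Q + b(-292, 481)) - 135334 = (-1*108684 + 1) - 135334 = (-108684 + 1) - 135334 = -108683 - 135334 = -244017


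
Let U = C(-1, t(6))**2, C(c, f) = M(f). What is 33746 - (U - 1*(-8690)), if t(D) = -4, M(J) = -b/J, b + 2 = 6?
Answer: 25055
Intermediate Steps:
b = 4 (b = -2 + 6 = 4)
M(J) = -4/J
C(c, f) = -4/f
U = 1 (U = (-4/(-4))**2 = (-4*(-1/4))**2 = 1**2 = 1)
33746 - (U - 1*(-8690)) = 33746 - (1 - 1*(-8690)) = 33746 - (1 + 8690) = 33746 - 1*8691 = 33746 - 8691 = 25055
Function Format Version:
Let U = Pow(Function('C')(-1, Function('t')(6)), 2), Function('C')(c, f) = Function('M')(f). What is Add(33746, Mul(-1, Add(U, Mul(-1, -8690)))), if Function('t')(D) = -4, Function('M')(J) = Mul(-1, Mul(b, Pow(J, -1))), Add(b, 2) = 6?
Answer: 25055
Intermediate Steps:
b = 4 (b = Add(-2, 6) = 4)
Function('M')(J) = Mul(-4, Pow(J, -1)) (Function('M')(J) = Mul(-1, Mul(4, Pow(J, -1))) = Mul(-4, Pow(J, -1)))
Function('C')(c, f) = Mul(-4, Pow(f, -1))
U = 1 (U = Pow(Mul(-4, Pow(-4, -1)), 2) = Pow(Mul(-4, Rational(-1, 4)), 2) = Pow(1, 2) = 1)
Add(33746, Mul(-1, Add(U, Mul(-1, -8690)))) = Add(33746, Mul(-1, Add(1, Mul(-1, -8690)))) = Add(33746, Mul(-1, Add(1, 8690))) = Add(33746, Mul(-1, 8691)) = Add(33746, -8691) = 25055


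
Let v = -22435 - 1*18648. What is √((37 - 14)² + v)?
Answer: 3*I*√4506 ≈ 201.38*I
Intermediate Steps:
v = -41083 (v = -22435 - 18648 = -41083)
√((37 - 14)² + v) = √((37 - 14)² - 41083) = √(23² - 41083) = √(529 - 41083) = √(-40554) = 3*I*√4506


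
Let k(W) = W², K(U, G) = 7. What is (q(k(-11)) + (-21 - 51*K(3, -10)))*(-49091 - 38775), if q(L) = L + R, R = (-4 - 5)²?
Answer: 15464416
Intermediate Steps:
R = 81 (R = (-9)² = 81)
q(L) = 81 + L (q(L) = L + 81 = 81 + L)
(q(k(-11)) + (-21 - 51*K(3, -10)))*(-49091 - 38775) = ((81 + (-11)²) + (-21 - 51*7))*(-49091 - 38775) = ((81 + 121) + (-21 - 357))*(-87866) = (202 - 378)*(-87866) = -176*(-87866) = 15464416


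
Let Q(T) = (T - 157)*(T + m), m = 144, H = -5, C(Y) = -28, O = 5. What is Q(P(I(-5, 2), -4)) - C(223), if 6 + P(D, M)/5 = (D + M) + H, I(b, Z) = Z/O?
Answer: -16302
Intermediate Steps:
I(b, Z) = Z/5
P(D, M) = -55 + 5*D + 5*M (P(D, M) = -30 + 5*((D + M) - 5) = -30 + 5*(-5 + D + M) = -30 + (-25 + 5*D + 5*M) = -55 + 5*D + 5*M)
Q(T) = (-157 + T)*(144 + T) (Q(T) = (T - 157)*(T + 144) = (-157 + T)*(144 + T))
Q(P(I(-5, 2), -4)) - C(223) = (-22608 + (-55 + 5*((1/5)*2) + 5*(-4))**2 - 13*(-55 + 5*((1/5)*2) + 5*(-4))) - 1*(-28) = (-22608 + (-55 + 5*(2/5) - 20)**2 - 13*(-55 + 5*(2/5) - 20)) + 28 = (-22608 + (-55 + 2 - 20)**2 - 13*(-55 + 2 - 20)) + 28 = (-22608 + (-73)**2 - 13*(-73)) + 28 = (-22608 + 5329 + 949) + 28 = -16330 + 28 = -16302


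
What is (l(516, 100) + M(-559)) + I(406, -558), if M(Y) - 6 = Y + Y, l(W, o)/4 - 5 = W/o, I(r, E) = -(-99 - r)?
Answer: -14159/25 ≈ -566.36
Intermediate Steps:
I(r, E) = 99 + r
l(W, o) = 20 + 4*W/o (l(W, o) = 20 + 4*(W/o) = 20 + 4*W/o)
M(Y) = 6 + 2*Y (M(Y) = 6 + (Y + Y) = 6 + 2*Y)
(l(516, 100) + M(-559)) + I(406, -558) = ((20 + 4*516/100) + (6 + 2*(-559))) + (99 + 406) = ((20 + 4*516*(1/100)) + (6 - 1118)) + 505 = ((20 + 516/25) - 1112) + 505 = (1016/25 - 1112) + 505 = -26784/25 + 505 = -14159/25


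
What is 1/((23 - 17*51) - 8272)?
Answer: -1/9116 ≈ -0.00010970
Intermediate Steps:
1/((23 - 17*51) - 8272) = 1/((23 - 867) - 8272) = 1/(-844 - 8272) = 1/(-9116) = -1/9116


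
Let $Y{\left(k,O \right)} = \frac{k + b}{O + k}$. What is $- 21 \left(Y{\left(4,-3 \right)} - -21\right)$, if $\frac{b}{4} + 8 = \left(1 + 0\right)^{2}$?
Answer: $63$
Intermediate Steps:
$b = -28$ ($b = -32 + 4 \left(1 + 0\right)^{2} = -32 + 4 \cdot 1^{2} = -32 + 4 \cdot 1 = -32 + 4 = -28$)
$Y{\left(k,O \right)} = \frac{-28 + k}{O + k}$ ($Y{\left(k,O \right)} = \frac{k - 28}{O + k} = \frac{-28 + k}{O + k}$)
$- 21 \left(Y{\left(4,-3 \right)} - -21\right) = - 21 \left(\frac{-28 + 4}{-3 + 4} - -21\right) = - 21 \left(1^{-1} \left(-24\right) + 21\right) = - 21 \left(1 \left(-24\right) + 21\right) = - 21 \left(-24 + 21\right) = \left(-21\right) \left(-3\right) = 63$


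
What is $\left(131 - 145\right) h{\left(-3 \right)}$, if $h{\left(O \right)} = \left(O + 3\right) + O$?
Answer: $42$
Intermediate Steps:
$h{\left(O \right)} = 3 + 2 O$ ($h{\left(O \right)} = \left(3 + O\right) + O = 3 + 2 O$)
$\left(131 - 145\right) h{\left(-3 \right)} = \left(131 - 145\right) \left(3 + 2 \left(-3\right)\right) = - 14 \left(3 - 6\right) = \left(-14\right) \left(-3\right) = 42$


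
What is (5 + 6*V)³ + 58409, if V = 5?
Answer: 101284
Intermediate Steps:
(5 + 6*V)³ + 58409 = (5 + 6*5)³ + 58409 = (5 + 30)³ + 58409 = 35³ + 58409 = 42875 + 58409 = 101284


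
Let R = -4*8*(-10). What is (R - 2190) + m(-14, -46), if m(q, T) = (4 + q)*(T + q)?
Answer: -1270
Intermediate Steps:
R = 320 (R = -32*(-10) = 320)
(R - 2190) + m(-14, -46) = (320 - 2190) + ((-14)² + 4*(-46) + 4*(-14) - 46*(-14)) = -1870 + (196 - 184 - 56 + 644) = -1870 + 600 = -1270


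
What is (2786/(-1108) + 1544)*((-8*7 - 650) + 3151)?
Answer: 2087988435/554 ≈ 3.7689e+6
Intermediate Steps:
(2786/(-1108) + 1544)*((-8*7 - 650) + 3151) = (2786*(-1/1108) + 1544)*((-56 - 650) + 3151) = (-1393/554 + 1544)*(-706 + 3151) = (853983/554)*2445 = 2087988435/554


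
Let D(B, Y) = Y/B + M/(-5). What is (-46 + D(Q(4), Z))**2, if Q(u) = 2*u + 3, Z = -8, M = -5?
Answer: 253009/121 ≈ 2091.0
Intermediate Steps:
Q(u) = 3 + 2*u
D(B, Y) = 1 + Y/B (D(B, Y) = Y/B - 5/(-5) = Y/B - 5*(-1/5) = Y/B + 1 = 1 + Y/B)
(-46 + D(Q(4), Z))**2 = (-46 + ((3 + 2*4) - 8)/(3 + 2*4))**2 = (-46 + ((3 + 8) - 8)/(3 + 8))**2 = (-46 + (11 - 8)/11)**2 = (-46 + (1/11)*3)**2 = (-46 + 3/11)**2 = (-503/11)**2 = 253009/121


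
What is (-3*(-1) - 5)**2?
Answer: 4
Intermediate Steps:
(-3*(-1) - 5)**2 = (3 - 5)**2 = (-2)**2 = 4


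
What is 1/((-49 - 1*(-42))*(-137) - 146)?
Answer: 1/813 ≈ 0.0012300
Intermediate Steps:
1/((-49 - 1*(-42))*(-137) - 146) = 1/((-49 + 42)*(-137) - 146) = 1/(-7*(-137) - 146) = 1/(959 - 146) = 1/813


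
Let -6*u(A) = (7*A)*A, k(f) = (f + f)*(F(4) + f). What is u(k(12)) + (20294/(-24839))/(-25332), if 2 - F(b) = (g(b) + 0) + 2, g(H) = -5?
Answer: -61099929186845/314610774 ≈ -1.9421e+5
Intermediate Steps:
F(b) = 5 (F(b) = 2 - ((-5 + 0) + 2) = 2 - (-5 + 2) = 2 - 1*(-3) = 2 + 3 = 5)
k(f) = 2*f*(5 + f) (k(f) = (f + f)*(5 + f) = (2*f)*(5 + f) = 2*f*(5 + f))
u(A) = -7*A²/6 (u(A) = -7*A*A/6 = -7*A²/6)
u(k(12)) + (20294/(-24839))/(-25332) = -7*576*(5 + 12)²/6 + (20294/(-24839))/(-25332) = -7*(2*12*17)²/6 + (20294*(-1/24839))*(-1/25332) = -7/6*408² - 20294/24839*(-1/25332) = -7/6*166464 + 10147/314610774 = -194208 + 10147/314610774 = -61099929186845/314610774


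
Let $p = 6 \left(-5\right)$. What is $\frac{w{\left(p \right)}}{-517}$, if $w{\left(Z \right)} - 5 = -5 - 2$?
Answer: $\frac{2}{517} \approx 0.0038685$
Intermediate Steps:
$p = -30$
$w{\left(Z \right)} = -2$ ($w{\left(Z \right)} = 5 - 7 = -2$)
$\frac{w{\left(p \right)}}{-517} = \frac{1}{-517} \left(-2\right) = \left(- \frac{1}{517}\right) \left(-2\right) = \frac{2}{517}$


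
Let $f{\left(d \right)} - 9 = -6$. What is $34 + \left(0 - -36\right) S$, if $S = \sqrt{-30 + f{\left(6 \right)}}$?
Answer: $34 + 108 i \sqrt{3} \approx 34.0 + 187.06 i$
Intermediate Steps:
$f{\left(d \right)} = 3$ ($f{\left(d \right)} = 9 - 6 = 3$)
$S = 3 i \sqrt{3}$ ($S = \sqrt{-30 + 3} = \sqrt{-27} = 3 i \sqrt{3} \approx 5.1962 i$)
$34 + \left(0 - -36\right) S = 34 + \left(0 - -36\right) 3 i \sqrt{3} = 34 + \left(0 + 36\right) 3 i \sqrt{3} = 34 + 36 \cdot 3 i \sqrt{3} = 34 + 108 i \sqrt{3}$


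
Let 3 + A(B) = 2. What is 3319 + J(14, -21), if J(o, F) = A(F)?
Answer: 3318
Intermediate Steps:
A(B) = -1 (A(B) = -3 + 2 = -1)
J(o, F) = -1
3319 + J(14, -21) = 3319 - 1 = 3318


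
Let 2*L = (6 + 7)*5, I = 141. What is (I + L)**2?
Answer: 120409/4 ≈ 30102.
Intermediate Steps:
L = 65/2 (L = ((6 + 7)*5)/2 = (13*5)/2 = (1/2)*65 = 65/2 ≈ 32.500)
(I + L)**2 = (141 + 65/2)**2 = (347/2)**2 = 120409/4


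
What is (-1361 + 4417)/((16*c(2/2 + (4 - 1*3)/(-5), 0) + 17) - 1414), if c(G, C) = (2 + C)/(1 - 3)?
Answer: -3056/1413 ≈ -2.1628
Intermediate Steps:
c(G, C) = -1 - C/2 (c(G, C) = (2 + C)/(-2) = (2 + C)*(-½) = -1 - C/2)
(-1361 + 4417)/((16*c(2/2 + (4 - 1*3)/(-5), 0) + 17) - 1414) = (-1361 + 4417)/((16*(-1 - ½*0) + 17) - 1414) = 3056/((16*(-1 + 0) + 17) - 1414) = 3056/((16*(-1) + 17) - 1414) = 3056/((-16 + 17) - 1414) = 3056/(1 - 1414) = 3056/(-1413) = 3056*(-1/1413) = -3056/1413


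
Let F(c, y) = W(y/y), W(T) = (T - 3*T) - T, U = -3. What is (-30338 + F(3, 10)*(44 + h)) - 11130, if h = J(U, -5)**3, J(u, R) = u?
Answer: -41519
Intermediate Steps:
W(T) = -3*T (W(T) = -2*T - T = -3*T)
F(c, y) = -3 (F(c, y) = -3*y/y = -3*1 = -3)
h = -27 (h = (-3)**3 = -27)
(-30338 + F(3, 10)*(44 + h)) - 11130 = (-30338 - 3*(44 - 27)) - 11130 = (-30338 - 3*17) - 11130 = (-30338 - 51) - 11130 = -30389 - 11130 = -41519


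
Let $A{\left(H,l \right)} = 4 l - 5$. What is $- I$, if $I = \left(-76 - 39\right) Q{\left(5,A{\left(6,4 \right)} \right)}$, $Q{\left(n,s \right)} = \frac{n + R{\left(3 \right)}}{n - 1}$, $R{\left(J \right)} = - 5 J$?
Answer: $- \frac{575}{2} \approx -287.5$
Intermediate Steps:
$A{\left(H,l \right)} = -5 + 4 l$
$Q{\left(n,s \right)} = \frac{-15 + n}{-1 + n}$ ($Q{\left(n,s \right)} = \frac{n - 15}{n - 1} = \frac{n - 15}{-1 + n} = \frac{-15 + n}{-1 + n}$)
$I = \frac{575}{2}$ ($I = \left(-76 - 39\right) \frac{-15 + 5}{-1 + 5} = - 115 \cdot \frac{1}{4} \left(-10\right) = \left(-115\right) \left(- \frac{5}{2}\right) = \frac{575}{2} \approx 287.5$)
$- I = \left(-1\right) \frac{575}{2} = - \frac{575}{2}$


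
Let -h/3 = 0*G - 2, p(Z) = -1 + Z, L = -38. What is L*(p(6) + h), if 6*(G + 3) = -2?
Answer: -418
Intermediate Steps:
G = -10/3 (G = -3 + (1/6)*(-2) = -3 - 1/3 = -10/3 ≈ -3.3333)
h = 6 (h = -3*(0*(-10/3) - 2) = -3*(0 - 2) = -3*(-2) = 6)
L*(p(6) + h) = -38*((-1 + 6) + 6) = -38*(5 + 6) = -38*11 = -418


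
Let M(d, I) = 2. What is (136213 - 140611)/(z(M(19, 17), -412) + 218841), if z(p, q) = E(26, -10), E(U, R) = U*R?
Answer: -4398/218581 ≈ -0.020121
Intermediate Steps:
E(U, R) = R*U
z(p, q) = -260 (z(p, q) = -10*26 = -260)
(136213 - 140611)/(z(M(19, 17), -412) + 218841) = (136213 - 140611)/(-260 + 218841) = -4398/218581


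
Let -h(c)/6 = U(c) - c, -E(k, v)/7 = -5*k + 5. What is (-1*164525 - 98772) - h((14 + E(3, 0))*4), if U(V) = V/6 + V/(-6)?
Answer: -265313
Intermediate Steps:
U(V) = 0 (U(V) = V*(1/6) + V*(-1/6) = V/6 - V/6 = 0)
E(k, v) = -35 + 35*k (E(k, v) = -7*(-5*k + 5) = -7*(5 - 5*k) = -35 + 35*k)
h(c) = 6*c (h(c) = -6*(0 - c) = -(-6)*c = 6*c)
(-1*164525 - 98772) - h((14 + E(3, 0))*4) = (-1*164525 - 98772) - 6*(14 + (-35 + 35*3))*4 = (-164525 - 98772) - 6*(14 + (-35 + 105))*4 = -263297 - 6*(14 + 70)*4 = -263297 - 6*84*4 = -263297 - 6*336 = -263297 - 1*2016 = -263297 - 2016 = -265313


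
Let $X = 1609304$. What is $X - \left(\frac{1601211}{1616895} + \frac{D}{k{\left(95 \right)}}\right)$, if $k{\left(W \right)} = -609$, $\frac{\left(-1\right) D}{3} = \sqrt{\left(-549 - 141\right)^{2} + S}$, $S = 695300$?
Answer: $\frac{867357996623}{538965} - \frac{10 \sqrt{11714}}{203} \approx 1.6093 \cdot 10^{6}$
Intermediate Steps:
$D = - 30 \sqrt{11714}$ ($D = - 3 \sqrt{\left(-549 - 141\right)^{2} + 695300} = - 3 \sqrt{\left(-690\right)^{2} + 695300} = - 3 \sqrt{476100 + 695300} = - 3 \sqrt{1171400} = - 3 \cdot 10 \sqrt{11714} = - 30 \sqrt{11714} \approx -3246.9$)
$X - \left(\frac{1601211}{1616895} + \frac{D}{k{\left(95 \right)}}\right) = 1609304 - \left(\frac{1601211}{1616895} + \frac{\left(-30\right) \sqrt{11714}}{-609}\right) = 1609304 - \left(1601211 \cdot \frac{1}{1616895} + - 30 \sqrt{11714} \left(- \frac{1}{609}\right)\right) = 1609304 - \left(\frac{533737}{538965} + \frac{10 \sqrt{11714}}{203}\right) = \frac{867357996623}{538965} - \frac{10 \sqrt{11714}}{203}$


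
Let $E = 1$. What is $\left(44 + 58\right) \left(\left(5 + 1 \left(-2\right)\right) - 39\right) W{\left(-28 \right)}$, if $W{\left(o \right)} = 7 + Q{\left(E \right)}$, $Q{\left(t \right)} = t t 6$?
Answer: $-47736$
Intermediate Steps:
$Q{\left(t \right)} = 6 t^{2}$ ($Q{\left(t \right)} = t^{2} \cdot 6 = 6 t^{2}$)
$W{\left(o \right)} = 13$ ($W{\left(o \right)} = 7 + 6 \cdot 1^{2} = 7 + 6 \cdot 1 = 7 + 6 = 13$)
$\left(44 + 58\right) \left(\left(5 + 1 \left(-2\right)\right) - 39\right) W{\left(-28 \right)} = \left(44 + 58\right) \left(\left(5 + 1 \left(-2\right)\right) - 39\right) 13 = 102 \left(\left(5 - 2\right) - 39\right) 13 = 102 \left(3 - 39\right) 13 = 102 \left(-36\right) 13 = \left(-3672\right) 13 = -47736$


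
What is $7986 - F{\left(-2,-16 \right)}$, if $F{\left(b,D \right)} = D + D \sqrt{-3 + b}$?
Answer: $8002 + 16 i \sqrt{5} \approx 8002.0 + 35.777 i$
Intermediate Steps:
$7986 - F{\left(-2,-16 \right)} = 7986 - - 16 \left(1 + \sqrt{-3 - 2}\right) = 7986 - - 16 \left(1 + \sqrt{-5}\right) = 7986 - - 16 \left(1 + i \sqrt{5}\right) = 7986 - \left(-16 - 16 i \sqrt{5}\right) = 7986 + \left(16 + 16 i \sqrt{5}\right) = 8002 + 16 i \sqrt{5}$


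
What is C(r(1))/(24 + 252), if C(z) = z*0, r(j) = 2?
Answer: 0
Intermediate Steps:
C(z) = 0
C(r(1))/(24 + 252) = 0/(24 + 252) = 0/276 = 0*(1/276) = 0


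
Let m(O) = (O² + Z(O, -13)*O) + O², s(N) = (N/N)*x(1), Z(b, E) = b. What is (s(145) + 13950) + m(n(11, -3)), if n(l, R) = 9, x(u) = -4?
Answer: 14189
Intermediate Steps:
s(N) = -4 (s(N) = (N/N)*(-4) = 1*(-4) = -4)
m(O) = 3*O² (m(O) = (O² + O*O) + O² = (O² + O²) + O² = 2*O² + O² = 3*O²)
(s(145) + 13950) + m(n(11, -3)) = (-4 + 13950) + 3*9² = 13946 + 3*81 = 13946 + 243 = 14189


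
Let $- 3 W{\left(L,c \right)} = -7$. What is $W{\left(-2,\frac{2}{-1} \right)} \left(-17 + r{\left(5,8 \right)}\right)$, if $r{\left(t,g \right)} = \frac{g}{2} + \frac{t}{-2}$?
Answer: $- \frac{217}{6} \approx -36.167$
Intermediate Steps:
$W{\left(L,c \right)} = \frac{7}{3}$ ($W{\left(L,c \right)} = \left(- \frac{1}{3}\right) \left(-7\right) = \frac{7}{3}$)
$r{\left(t,g \right)} = \frac{g}{2} - \frac{t}{2}$ ($r{\left(t,g \right)} = g \frac{1}{2} + t \left(- \frac{1}{2}\right) = \frac{g}{2} - \frac{t}{2}$)
$W{\left(-2,\frac{2}{-1} \right)} \left(-17 + r{\left(5,8 \right)}\right) = \frac{7 \left(-17 + \left(\frac{1}{2} \cdot 8 - \frac{5}{2}\right)\right)}{3} = \frac{7 \left(-17 + \left(4 - \frac{5}{2}\right)\right)}{3} = \frac{7 \left(-17 + \frac{3}{2}\right)}{3} = \frac{7}{3} \left(- \frac{31}{2}\right) = - \frac{217}{6}$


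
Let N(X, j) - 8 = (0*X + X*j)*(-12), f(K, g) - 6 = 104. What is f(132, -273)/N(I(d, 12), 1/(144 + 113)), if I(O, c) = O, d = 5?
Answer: 14135/998 ≈ 14.163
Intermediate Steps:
f(K, g) = 110 (f(K, g) = 6 + 104 = 110)
N(X, j) = 8 - 12*X*j (N(X, j) = 8 + (0*X + X*j)*(-12) = 8 + (0 + X*j)*(-12) = 8 + (X*j)*(-12) = 8 - 12*X*j)
f(132, -273)/N(I(d, 12), 1/(144 + 113)) = 110/(8 - 12*5/(144 + 113)) = 110/(8 - 12*5/257) = 110/(8 - 12*5*1/257) = 110/(8 - 60/257) = 110/(1996/257) = 110*(257/1996) = 14135/998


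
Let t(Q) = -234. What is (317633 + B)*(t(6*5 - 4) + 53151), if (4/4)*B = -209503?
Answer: 5721915210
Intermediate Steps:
B = -209503
(317633 + B)*(t(6*5 - 4) + 53151) = (317633 - 209503)*(-234 + 53151) = 108130*52917 = 5721915210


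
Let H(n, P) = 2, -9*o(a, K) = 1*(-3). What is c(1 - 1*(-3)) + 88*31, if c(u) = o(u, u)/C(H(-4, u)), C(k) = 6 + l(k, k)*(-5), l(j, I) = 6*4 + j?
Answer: 1014815/372 ≈ 2728.0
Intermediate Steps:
o(a, K) = ⅓ (o(a, K) = -(-3)/9 = -⅑*(-3) = ⅓)
l(j, I) = 24 + j
C(k) = -114 - 5*k (C(k) = 6 + (24 + k)*(-5) = 6 + (-120 - 5*k) = -114 - 5*k)
c(u) = -1/372 (c(u) = 1/(3*(-114 - 5*2)) = 1/(3*(-114 - 10)) = (⅓)/(-124) = (⅓)*(-1/124) = -1/372)
c(1 - 1*(-3)) + 88*31 = -1/372 + 88*31 = -1/372 + 2728 = 1014815/372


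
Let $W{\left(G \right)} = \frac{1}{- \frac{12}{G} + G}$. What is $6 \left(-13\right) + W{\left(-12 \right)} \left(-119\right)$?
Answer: $- \frac{739}{11} \approx -67.182$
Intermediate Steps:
$W{\left(G \right)} = \frac{1}{G - \frac{12}{G}}$
$6 \left(-13\right) + W{\left(-12 \right)} \left(-119\right) = 6 \left(-13\right) + - \frac{12}{-12 + \left(-12\right)^{2}} \left(-119\right) = -78 + - \frac{12}{-12 + 144} \left(-119\right) = -78 + - \frac{12}{132} \left(-119\right) = -78 + \left(-12\right) \frac{1}{132} \left(-119\right) = -78 - - \frac{119}{11} = -78 + \frac{119}{11} = - \frac{739}{11}$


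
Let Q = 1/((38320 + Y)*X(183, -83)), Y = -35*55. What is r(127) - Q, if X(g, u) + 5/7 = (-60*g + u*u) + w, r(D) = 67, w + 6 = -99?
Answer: 71634786312/1069175915 ≈ 67.000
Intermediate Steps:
w = -105 (w = -6 - 99 = -105)
X(g, u) = -740/7 + u² - 60*g (X(g, u) = -5/7 + ((-60*g + u*u) - 105) = -5/7 + ((-60*g + u²) - 105) = -5/7 + ((u² - 60*g) - 105) = -5/7 + (-105 + u² - 60*g) = -740/7 + u² - 60*g)
Y = -1925
Q = -7/1069175915 (Q = 1/((38320 - 1925)*(-740/7 + (-83)² - 60*183)) = 1/(36395*(-740/7 + 6889 - 10980)) = 1/(36395*(-29377/7)) = (1/36395)*(-7/29377) = -7/1069175915 ≈ -6.5471e-9)
r(127) - Q = 67 - 1*(-7/1069175915) = 67 + 7/1069175915 = 71634786312/1069175915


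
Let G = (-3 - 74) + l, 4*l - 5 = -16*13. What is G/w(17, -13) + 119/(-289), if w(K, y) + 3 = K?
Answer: -1297/136 ≈ -9.5368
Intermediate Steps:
l = -203/4 (l = 5/4 + (-16*13)/4 = 5/4 + (¼)*(-208) = 5/4 - 52 = -203/4 ≈ -50.750)
w(K, y) = -3 + K
G = -511/4 (G = (-3 - 74) - 203/4 = -77 - 203/4 = -511/4 ≈ -127.75)
G/w(17, -13) + 119/(-289) = -511/(4*(-3 + 17)) + 119/(-289) = -511/4/14 + 119*(-1/289) = -511/4*1/14 - 7/17 = -73/8 - 7/17 = -1297/136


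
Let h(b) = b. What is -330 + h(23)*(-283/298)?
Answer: -104849/298 ≈ -351.84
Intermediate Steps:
-330 + h(23)*(-283/298) = -330 + 23*(-283/298) = -330 - 6509/298 = -104849/298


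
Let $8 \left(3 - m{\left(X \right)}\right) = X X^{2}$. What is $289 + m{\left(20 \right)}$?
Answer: $-708$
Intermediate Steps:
$m{\left(X \right)} = 3 - \frac{X^{3}}{8}$ ($m{\left(X \right)} = 3 - \frac{X X^{2}}{8} = 3 - \frac{X^{3}}{8}$)
$289 + m{\left(20 \right)} = 289 + \left(3 - \frac{20^{3}}{8}\right) = 289 + \left(3 - 1000\right) = 289 - 997 = -708$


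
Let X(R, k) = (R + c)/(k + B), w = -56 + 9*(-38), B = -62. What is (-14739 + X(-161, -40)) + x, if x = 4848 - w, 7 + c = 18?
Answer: -161356/17 ≈ -9491.5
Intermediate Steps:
c = 11 (c = -7 + 18 = 11)
w = -398 (w = -56 - 342 = -398)
X(R, k) = (11 + R)/(-62 + k) (X(R, k) = (R + 11)/(k - 62) = (11 + R)/(-62 + k))
x = 5246 (x = 4848 - 1*(-398) = 4848 + 398 = 5246)
(-14739 + X(-161, -40)) + x = (-14739 + (11 - 161)/(-62 - 40)) + 5246 = (-14739 - 150/(-102)) + 5246 = (-14739 - 1/102*(-150)) + 5246 = (-14739 + 25/17) + 5246 = -250538/17 + 5246 = -161356/17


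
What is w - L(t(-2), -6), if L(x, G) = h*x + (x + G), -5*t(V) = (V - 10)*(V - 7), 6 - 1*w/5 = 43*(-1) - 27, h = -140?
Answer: -13082/5 ≈ -2616.4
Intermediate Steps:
w = 380 (w = 30 - 5*(43*(-1) - 27) = 30 - 5*(-43 - 27) = 30 - 5*(-70) = 30 + 350 = 380)
t(V) = -(-10 + V)*(-7 + V)/5 (t(V) = -(V - 10)*(V - 7)/5 = -(-10 + V)*(-7 + V)/5)
L(x, G) = G - 139*x (L(x, G) = -140*x + (x + G) = -140*x + (G + x) = G - 139*x)
w - L(t(-2), -6) = 380 - (-6 - 139*(-14 - ⅕*(-2)² + (17/5)*(-2))) = 380 - (-6 - 139*(-14 - ⅕*4 - 34/5)) = 380 - (-6 - 139*(-14 - ⅘ - 34/5)) = 380 - (-6 - 139*(-108/5)) = 380 - (-6 + 15012/5) = 380 - 1*14982/5 = 380 - 14982/5 = -13082/5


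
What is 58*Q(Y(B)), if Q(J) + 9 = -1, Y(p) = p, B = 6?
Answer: -580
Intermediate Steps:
Q(J) = -10 (Q(J) = -9 - 1 = -10)
58*Q(Y(B)) = 58*(-10) = -580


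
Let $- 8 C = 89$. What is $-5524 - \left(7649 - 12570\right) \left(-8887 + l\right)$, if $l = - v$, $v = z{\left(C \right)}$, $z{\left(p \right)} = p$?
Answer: $- \frac{349469639}{8} \approx -4.3684 \cdot 10^{7}$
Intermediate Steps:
$C = - \frac{89}{8}$ ($C = \left(- \frac{1}{8}\right) 89 = - \frac{89}{8} \approx -11.125$)
$v = - \frac{89}{8} \approx -11.125$
$l = \frac{89}{8}$ ($l = \left(-1\right) \left(- \frac{89}{8}\right) = \frac{89}{8} \approx 11.125$)
$-5524 - \left(7649 - 12570\right) \left(-8887 + l\right) = -5524 - \left(7649 - 12570\right) \left(-8887 + \frac{89}{8}\right) = -5524 - \left(-4921\right) \left(- \frac{71007}{8}\right) = -5524 - \frac{349425447}{8} = - \frac{349469639}{8}$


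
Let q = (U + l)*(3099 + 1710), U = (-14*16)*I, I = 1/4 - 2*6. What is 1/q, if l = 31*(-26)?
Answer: 1/8781234 ≈ 1.1388e-7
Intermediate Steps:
l = -806
I = -47/4 (I = 1/4 - 12 = -47/4 ≈ -11.750)
U = 2632 (U = -14*16*(-47/4) = -224*(-47/4) = 2632)
q = 8781234 (q = (2632 - 806)*(3099 + 1710) = 1826*4809 = 8781234)
1/q = 1/8781234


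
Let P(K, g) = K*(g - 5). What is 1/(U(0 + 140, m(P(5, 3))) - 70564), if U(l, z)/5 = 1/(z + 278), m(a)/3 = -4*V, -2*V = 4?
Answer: -302/21310323 ≈ -1.4172e-5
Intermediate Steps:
V = -2 (V = -½*4 = -2)
P(K, g) = K*(-5 + g)
m(a) = 24 (m(a) = 3*(-4*(-2)) = 3*8 = 24)
U(l, z) = 5/(278 + z) (U(l, z) = 5/(z + 278) = 5/(278 + z))
1/(U(0 + 140, m(P(5, 3))) - 70564) = 1/(5/(278 + 24) - 70564) = 1/(5/302 - 70564) = 1/(-21310323/302) = -302/21310323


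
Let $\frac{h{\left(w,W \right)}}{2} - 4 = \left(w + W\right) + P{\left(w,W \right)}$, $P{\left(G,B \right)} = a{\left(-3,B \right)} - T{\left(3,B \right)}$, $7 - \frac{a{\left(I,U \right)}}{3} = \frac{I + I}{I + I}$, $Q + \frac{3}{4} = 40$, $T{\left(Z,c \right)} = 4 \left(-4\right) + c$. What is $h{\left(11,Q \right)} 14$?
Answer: $1372$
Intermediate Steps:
$T{\left(Z,c \right)} = -16 + c$
$Q = \frac{157}{4}$ ($Q = - \frac{3}{4} + 40 = \frac{157}{4} \approx 39.25$)
$a{\left(I,U \right)} = 18$ ($a{\left(I,U \right)} = 21 - 3 \frac{I + I}{I + I} = 21 - 3 \frac{2 I}{2 I} = 21 - 3 \cdot 2 I \frac{1}{2 I} = 21 - 3 = 18$)
$P{\left(G,B \right)} = 34 - B$ ($P{\left(G,B \right)} = 18 - \left(-16 + B\right) = 34 - B$)
$h{\left(w,W \right)} = 76 + 2 w$ ($h{\left(w,W \right)} = 8 + 2 \left(\left(w + W\right) - \left(-34 + W\right)\right) = 8 + 2 \left(\left(W + w\right) - \left(-34 + W\right)\right) = 8 + 2 \left(34 + w\right) = 8 + \left(68 + 2 w\right) = 76 + 2 w$)
$h{\left(11,Q \right)} 14 = \left(76 + 2 \cdot 11\right) 14 = \left(76 + 22\right) 14 = 98 \cdot 14 = 1372$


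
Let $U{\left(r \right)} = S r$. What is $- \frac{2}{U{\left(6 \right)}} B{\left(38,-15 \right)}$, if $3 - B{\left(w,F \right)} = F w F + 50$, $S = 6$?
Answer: $\frac{8597}{18} \approx 477.61$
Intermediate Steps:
$B{\left(w,F \right)} = -47 - w F^{2}$ ($B{\left(w,F \right)} = 3 - \left(F w F + 50\right) = 3 - \left(w F^{2} + 50\right) = 3 - \left(50 + w F^{2}\right) = -47 - w F^{2}$)
$U{\left(r \right)} = 6 r$
$- \frac{2}{U{\left(6 \right)}} B{\left(38,-15 \right)} = - \frac{2}{6 \cdot 6} \left(-47 - 38 \left(-15\right)^{2}\right) = - \frac{2}{36} \left(-47 - 38 \cdot 225\right) = \left(-2\right) \frac{1}{36} \left(-47 - 8550\right) = \left(- \frac{1}{18}\right) \left(-8597\right) = \frac{8597}{18}$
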